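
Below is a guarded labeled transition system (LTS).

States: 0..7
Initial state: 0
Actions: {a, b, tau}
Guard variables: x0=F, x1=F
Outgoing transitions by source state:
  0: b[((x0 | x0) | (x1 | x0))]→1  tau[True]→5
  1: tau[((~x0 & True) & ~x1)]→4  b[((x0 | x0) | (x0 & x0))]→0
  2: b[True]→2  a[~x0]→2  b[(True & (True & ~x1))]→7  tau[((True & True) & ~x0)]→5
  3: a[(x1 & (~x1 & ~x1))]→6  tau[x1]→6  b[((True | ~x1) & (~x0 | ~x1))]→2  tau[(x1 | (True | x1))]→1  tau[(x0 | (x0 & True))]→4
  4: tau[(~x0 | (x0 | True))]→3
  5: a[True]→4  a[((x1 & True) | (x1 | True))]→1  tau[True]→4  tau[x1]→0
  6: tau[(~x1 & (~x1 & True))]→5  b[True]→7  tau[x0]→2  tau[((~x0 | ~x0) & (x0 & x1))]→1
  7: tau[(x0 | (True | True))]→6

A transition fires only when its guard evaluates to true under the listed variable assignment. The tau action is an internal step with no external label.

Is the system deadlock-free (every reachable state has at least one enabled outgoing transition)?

Answer: DEADLOCK-FREE

Trace:
Reachable = {0,1,2,3,4,5,6,7}
  0: tau→5  [1 out]
  1: tau→4  [1 out]
  2: a→2  b→2  b→7  tau→5  [4 out]
  3: b→2  tau→1  [2 out]
  4: tau→3  [1 out]
  5: a→1  a→4  tau→4  [3 out]
  6: b→7  tau→5  [2 out]
  7: tau→6  [1 out]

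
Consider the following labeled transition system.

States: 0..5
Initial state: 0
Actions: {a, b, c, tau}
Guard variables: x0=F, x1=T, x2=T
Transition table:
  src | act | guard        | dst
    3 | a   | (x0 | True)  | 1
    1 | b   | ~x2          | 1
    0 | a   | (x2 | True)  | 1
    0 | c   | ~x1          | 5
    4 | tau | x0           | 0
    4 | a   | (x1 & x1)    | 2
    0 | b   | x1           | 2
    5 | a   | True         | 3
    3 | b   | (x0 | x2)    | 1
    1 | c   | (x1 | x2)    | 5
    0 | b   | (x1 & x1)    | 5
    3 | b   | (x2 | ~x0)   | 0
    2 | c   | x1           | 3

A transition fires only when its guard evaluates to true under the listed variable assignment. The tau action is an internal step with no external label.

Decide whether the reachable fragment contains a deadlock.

Answer: DEADLOCK-FREE

Analysis:
Reachable = {0,1,2,3,5}
  0: a→1  b→2  b→5  [3 exit(s)]
  1: c→5  [1 exit(s)]
  2: c→3  [1 exit(s)]
  3: a→1  b→0  b→1  [3 exit(s)]
  5: a→3  [1 exit(s)]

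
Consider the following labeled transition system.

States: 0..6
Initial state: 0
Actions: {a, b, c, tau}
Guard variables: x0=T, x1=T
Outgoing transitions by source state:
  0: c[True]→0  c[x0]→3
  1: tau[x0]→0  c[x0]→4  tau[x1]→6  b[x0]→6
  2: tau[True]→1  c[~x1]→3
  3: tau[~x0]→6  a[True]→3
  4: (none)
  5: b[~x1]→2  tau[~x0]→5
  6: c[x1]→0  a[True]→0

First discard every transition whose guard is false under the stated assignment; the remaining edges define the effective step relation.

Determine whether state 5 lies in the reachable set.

10 transition(s) survive guard evaluation.
L0 = {0}
L1 = {3}  cumulative {0,3}
R = {0,3}

Answer: UNREACHABLE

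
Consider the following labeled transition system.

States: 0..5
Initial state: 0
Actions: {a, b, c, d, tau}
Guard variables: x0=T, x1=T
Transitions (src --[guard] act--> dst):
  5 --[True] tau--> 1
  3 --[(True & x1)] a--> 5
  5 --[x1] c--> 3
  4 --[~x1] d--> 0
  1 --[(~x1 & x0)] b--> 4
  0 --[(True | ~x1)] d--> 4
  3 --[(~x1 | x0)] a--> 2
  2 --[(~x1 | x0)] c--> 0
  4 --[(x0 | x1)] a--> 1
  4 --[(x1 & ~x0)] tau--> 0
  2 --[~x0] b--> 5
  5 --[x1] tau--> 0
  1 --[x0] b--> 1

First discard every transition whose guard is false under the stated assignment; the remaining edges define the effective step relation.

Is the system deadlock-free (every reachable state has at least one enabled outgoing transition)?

Answer: DEADLOCK-FREE

Analysis:
Reach set: {0,1,4}
  0: d→4  [1 exit(s)]
  1: b→1  [1 exit(s)]
  4: a→1  [1 exit(s)]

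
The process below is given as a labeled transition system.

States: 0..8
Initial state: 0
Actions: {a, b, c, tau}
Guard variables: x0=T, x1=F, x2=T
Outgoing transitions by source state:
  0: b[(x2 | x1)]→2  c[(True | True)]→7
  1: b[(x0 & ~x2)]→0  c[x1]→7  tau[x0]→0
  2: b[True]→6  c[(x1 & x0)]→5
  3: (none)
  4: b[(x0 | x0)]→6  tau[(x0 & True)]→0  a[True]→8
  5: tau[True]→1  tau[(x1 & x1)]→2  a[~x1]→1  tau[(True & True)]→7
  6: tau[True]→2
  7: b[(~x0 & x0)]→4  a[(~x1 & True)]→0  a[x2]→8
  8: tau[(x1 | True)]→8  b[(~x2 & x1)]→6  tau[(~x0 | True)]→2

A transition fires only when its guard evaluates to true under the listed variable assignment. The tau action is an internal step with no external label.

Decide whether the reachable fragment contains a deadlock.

Answer: DEADLOCK-FREE

Analysis:
R = {0,2,6,7,8}
  0: b→2  c→7  [2 out]
  2: b→6  [1 out]
  6: tau→2  [1 out]
  7: a→0  a→8  [2 out]
  8: tau→2  tau→8  [2 out]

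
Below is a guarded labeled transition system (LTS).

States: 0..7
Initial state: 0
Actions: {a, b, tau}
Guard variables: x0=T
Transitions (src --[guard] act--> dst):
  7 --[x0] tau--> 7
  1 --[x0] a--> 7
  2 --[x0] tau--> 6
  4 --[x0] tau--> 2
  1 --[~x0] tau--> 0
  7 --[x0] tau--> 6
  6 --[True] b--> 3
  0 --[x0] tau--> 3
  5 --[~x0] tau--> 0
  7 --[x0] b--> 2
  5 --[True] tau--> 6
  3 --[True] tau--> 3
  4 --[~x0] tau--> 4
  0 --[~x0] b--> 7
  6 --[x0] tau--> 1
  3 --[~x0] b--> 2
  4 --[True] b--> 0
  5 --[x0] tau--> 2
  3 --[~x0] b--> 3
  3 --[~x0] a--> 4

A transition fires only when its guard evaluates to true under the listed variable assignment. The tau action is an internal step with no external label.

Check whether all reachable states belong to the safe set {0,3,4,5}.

Answer: INVARIANT HOLDS

Analysis:
Safe = {0,3,4,5}
Reachable = {0,3}
  0: ok
  3: ok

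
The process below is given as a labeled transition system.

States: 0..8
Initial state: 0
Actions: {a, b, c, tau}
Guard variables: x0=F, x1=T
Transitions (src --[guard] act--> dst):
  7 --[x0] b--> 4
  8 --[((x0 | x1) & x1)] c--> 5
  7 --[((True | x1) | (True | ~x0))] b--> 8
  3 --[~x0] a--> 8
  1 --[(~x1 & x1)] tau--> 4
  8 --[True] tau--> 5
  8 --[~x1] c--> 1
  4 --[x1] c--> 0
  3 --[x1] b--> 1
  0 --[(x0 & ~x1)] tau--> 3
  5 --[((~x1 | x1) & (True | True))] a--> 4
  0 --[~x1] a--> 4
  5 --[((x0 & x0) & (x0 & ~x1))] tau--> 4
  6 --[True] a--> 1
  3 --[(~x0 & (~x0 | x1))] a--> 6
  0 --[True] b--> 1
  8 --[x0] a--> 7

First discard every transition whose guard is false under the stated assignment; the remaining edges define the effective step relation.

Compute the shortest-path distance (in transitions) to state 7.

Breadth-first toward 7:
  Layer 0: {0}
  Layer 1: {1}
7 never appears.

Answer: UNREACHABLE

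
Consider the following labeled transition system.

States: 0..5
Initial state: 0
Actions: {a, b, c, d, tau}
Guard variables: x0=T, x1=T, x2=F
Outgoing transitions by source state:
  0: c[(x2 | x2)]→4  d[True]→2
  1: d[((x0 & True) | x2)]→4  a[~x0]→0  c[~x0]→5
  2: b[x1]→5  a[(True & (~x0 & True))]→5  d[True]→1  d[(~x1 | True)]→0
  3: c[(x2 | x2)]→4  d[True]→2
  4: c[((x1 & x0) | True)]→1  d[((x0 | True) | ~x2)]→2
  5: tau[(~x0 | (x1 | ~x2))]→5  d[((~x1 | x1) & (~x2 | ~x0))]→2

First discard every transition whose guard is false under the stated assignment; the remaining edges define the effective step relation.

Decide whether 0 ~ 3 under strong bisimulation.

Answer: BISIMILAR

Trace:
Compute ~ classes (split until stable):
  π0 = {{0,1,2,3,4,5}}
  π1 = {{0,1,3},{2},{4},{5}}
  π2 = {{0,3},{1},{2},{4},{5}}
Fixed point at round 3; 5 class(es).
0∈{0,3}, 3∈{0,3}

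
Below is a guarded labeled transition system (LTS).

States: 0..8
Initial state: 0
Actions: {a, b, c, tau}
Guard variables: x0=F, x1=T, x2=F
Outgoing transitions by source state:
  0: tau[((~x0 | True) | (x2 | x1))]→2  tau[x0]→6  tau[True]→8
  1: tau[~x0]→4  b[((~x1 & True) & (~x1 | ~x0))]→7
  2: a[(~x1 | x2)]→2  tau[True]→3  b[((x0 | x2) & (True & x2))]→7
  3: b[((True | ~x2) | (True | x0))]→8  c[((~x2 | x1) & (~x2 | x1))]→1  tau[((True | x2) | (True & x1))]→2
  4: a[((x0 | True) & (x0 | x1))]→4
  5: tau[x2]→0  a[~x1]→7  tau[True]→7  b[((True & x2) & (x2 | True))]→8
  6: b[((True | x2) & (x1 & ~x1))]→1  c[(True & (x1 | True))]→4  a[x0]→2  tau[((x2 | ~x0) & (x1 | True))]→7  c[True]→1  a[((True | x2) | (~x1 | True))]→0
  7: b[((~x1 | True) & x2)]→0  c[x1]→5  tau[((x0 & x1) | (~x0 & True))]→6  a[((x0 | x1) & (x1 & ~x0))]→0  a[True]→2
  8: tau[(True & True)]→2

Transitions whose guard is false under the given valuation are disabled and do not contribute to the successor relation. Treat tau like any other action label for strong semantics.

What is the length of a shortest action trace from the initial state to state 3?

BFS to 3:
  Layer 0: {0}
  Layer 1: {2,8}
  Layer 2: {3}
first hit 3 at d=2 via tau·tau

Answer: 2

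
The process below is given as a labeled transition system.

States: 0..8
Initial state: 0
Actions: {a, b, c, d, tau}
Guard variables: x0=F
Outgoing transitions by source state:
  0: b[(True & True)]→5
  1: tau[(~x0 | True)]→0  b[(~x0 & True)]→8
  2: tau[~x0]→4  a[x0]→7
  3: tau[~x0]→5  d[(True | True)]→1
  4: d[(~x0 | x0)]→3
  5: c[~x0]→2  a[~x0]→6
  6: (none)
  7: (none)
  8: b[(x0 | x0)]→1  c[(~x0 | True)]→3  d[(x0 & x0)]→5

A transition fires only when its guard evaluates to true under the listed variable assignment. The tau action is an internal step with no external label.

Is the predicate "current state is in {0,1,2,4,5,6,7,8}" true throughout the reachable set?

Inv-set: {0,1,2,4,5,6,7,8}
Reachable = {0,1,2,3,4,5,6,8}
  0: safe
  1: safe
  2: safe
  3: outside
  4: safe
  5: safe
  6: safe
  8: safe
counterexample path to 3: b·c·tau·d

Answer: INVARIANT VIOLATED at state 3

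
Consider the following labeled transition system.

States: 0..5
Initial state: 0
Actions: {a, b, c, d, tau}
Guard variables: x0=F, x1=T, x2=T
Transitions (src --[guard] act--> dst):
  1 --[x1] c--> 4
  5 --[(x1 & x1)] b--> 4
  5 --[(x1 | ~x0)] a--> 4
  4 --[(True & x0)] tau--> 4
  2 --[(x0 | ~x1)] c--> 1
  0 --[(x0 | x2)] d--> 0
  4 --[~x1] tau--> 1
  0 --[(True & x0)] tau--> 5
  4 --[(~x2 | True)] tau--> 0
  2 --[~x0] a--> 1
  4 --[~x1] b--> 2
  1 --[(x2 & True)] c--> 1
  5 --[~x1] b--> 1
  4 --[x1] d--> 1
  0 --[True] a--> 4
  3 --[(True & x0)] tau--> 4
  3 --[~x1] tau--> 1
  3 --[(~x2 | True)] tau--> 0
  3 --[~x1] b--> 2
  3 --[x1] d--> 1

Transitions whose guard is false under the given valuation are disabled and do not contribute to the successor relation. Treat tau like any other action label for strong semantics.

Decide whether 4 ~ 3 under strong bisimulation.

Answer: BISIMILAR

Analysis:
Compute ~ classes (split until stable):
  π0 = {{0,1,2,3,4,5}}
  π1 = {{0},{1},{2},{3,4},{5}}
5 equivalence class(es) (converged in 2)
4∈{3,4}, 3∈{3,4}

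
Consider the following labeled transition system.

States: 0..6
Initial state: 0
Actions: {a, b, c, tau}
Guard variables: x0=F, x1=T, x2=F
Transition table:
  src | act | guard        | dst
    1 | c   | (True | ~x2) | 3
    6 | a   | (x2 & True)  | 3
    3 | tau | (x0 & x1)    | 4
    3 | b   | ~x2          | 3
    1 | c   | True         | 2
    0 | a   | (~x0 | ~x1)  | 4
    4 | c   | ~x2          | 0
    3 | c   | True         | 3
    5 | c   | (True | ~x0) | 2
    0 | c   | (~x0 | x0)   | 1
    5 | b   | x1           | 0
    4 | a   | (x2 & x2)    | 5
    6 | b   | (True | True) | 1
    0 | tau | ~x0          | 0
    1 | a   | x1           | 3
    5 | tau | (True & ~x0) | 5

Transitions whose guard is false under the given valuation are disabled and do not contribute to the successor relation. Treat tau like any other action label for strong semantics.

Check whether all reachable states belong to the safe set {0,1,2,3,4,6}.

Answer: INVARIANT HOLDS

Working:
Allowed set {0,1,2,3,4,6}
Reachable = {0,1,2,3,4}
  0: ✓
  1: ✓
  2: ✓
  3: ✓
  4: ✓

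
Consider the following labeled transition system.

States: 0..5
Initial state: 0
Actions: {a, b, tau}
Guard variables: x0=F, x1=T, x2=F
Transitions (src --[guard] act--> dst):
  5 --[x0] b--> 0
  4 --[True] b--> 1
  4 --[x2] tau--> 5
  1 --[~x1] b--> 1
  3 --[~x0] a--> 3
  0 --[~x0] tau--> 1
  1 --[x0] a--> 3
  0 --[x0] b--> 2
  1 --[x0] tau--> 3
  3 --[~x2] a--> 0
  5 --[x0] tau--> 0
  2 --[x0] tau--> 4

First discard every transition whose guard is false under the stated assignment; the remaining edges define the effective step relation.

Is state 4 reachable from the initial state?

Answer: UNREACHABLE

Analysis:
4 transition(s) survive guard evaluation.
depth 0: {0}
depth 1: {1}  now seen {0,1}
R = {0,1}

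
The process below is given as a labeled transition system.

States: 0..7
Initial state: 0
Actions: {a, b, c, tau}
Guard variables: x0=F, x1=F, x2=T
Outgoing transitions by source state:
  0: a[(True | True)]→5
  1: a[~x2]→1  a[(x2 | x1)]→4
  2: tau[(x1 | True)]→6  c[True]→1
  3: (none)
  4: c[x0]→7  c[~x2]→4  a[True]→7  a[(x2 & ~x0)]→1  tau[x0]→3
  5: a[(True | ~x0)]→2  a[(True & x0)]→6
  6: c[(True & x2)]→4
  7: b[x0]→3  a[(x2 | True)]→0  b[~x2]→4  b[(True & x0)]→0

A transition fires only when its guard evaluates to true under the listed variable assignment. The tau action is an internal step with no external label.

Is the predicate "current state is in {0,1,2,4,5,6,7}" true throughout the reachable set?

Safe = {0,1,2,4,5,6,7}
Reachable = {0,1,2,4,5,6,7}
  0: safe
  1: safe
  2: safe
  4: safe
  5: safe
  6: safe
  7: safe

Answer: INVARIANT HOLDS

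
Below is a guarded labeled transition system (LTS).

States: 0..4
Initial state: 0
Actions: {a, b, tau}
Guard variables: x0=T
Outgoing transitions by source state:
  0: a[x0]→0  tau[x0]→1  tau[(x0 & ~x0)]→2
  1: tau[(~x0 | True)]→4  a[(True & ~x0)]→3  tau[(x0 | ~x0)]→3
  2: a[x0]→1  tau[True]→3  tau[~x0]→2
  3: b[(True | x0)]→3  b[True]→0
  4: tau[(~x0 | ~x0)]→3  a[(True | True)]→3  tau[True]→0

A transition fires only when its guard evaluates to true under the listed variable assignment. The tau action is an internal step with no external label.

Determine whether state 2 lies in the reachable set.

Answer: UNREACHABLE

Analysis:
10 transition(s) survive guard evaluation.
L0 = {0}
L1 = {1}  total {0,1}
L2 = {3,4}  total {0,1,3,4}
R = {0,1,3,4}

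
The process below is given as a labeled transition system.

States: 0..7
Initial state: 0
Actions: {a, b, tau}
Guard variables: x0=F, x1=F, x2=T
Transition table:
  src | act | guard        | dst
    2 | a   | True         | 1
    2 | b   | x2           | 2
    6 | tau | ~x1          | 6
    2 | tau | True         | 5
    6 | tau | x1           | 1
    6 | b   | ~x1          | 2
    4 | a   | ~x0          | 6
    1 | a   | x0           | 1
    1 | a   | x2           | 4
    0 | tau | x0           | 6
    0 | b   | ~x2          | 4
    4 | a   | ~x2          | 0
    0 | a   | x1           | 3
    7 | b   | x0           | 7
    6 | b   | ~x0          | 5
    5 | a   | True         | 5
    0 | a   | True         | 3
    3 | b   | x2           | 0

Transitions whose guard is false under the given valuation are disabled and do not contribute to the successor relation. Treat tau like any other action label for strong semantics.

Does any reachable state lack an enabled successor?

R = {0,3}
  0: a→3  [1 out]
  3: b→0  [1 out]

Answer: DEADLOCK-FREE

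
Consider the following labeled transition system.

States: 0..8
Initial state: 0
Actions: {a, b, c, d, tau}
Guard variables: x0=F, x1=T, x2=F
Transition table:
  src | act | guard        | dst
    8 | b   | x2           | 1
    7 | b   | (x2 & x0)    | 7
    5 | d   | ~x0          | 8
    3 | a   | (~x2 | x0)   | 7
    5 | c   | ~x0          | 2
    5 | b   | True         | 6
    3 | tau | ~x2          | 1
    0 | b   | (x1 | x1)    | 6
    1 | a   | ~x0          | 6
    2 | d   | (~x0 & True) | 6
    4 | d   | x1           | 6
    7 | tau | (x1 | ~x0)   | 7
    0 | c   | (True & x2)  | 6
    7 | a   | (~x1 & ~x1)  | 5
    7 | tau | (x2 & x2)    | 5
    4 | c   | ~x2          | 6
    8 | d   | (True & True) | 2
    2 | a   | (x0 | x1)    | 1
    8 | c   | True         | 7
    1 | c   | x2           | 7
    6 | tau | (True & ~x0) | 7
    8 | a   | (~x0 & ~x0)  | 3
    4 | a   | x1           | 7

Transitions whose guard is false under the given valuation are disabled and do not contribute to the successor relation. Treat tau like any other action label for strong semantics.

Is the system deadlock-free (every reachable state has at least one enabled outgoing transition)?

Reachable = {0,6,7}
  0: b→6  [1 out]
  6: tau→7  [1 out]
  7: tau→7  [1 out]

Answer: DEADLOCK-FREE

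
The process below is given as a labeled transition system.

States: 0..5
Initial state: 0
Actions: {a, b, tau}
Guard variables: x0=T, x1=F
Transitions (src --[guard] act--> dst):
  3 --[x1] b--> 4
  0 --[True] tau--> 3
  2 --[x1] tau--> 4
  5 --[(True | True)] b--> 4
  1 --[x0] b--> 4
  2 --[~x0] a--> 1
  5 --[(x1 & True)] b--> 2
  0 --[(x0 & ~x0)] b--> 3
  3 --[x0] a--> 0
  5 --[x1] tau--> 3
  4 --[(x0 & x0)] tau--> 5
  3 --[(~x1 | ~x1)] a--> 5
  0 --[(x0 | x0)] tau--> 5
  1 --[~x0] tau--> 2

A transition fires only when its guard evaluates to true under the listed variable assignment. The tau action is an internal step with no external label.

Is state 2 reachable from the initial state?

Answer: UNREACHABLE

Working:
7 transition(s) survive guard evaluation.
Layer 0: {0}
Layer 1: {3,5}  cumulative {0,3,5}
Layer 2: {4}  cumulative {0,3,4,5}
Reach set: {0,3,4,5}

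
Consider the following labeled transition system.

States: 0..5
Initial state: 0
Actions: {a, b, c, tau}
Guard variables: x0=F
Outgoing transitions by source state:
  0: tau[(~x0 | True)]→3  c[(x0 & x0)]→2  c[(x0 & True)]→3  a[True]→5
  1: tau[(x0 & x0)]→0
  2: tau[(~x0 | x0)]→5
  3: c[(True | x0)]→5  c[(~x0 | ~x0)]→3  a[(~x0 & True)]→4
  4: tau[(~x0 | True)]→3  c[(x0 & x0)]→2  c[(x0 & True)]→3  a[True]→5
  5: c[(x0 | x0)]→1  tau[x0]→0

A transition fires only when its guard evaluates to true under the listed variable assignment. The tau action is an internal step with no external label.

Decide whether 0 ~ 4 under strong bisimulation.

Answer: BISIMILAR

Trace:
Compute ~ classes (split until stable):
  round 0: {{0,1,2,3,4,5}}
  round 1: {{0,4},{1,5},{2},{3}}
4 equivalence class(es) (converged in 2)
0∈{0,4}, 4∈{0,4}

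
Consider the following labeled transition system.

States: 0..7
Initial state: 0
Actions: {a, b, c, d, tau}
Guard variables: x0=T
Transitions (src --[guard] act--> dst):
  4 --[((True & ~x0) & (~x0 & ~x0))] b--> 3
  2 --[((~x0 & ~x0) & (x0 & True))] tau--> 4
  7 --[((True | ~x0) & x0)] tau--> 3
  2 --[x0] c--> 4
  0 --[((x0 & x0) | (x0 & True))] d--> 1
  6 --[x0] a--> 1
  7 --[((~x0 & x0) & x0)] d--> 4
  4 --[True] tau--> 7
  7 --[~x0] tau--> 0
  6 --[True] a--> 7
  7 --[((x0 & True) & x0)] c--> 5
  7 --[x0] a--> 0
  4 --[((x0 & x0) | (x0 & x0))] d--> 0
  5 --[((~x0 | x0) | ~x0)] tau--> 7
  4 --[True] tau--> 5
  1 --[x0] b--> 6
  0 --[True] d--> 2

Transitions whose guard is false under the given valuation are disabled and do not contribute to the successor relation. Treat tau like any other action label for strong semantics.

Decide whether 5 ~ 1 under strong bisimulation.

Compute ~ classes (split until stable):
  P[0] = {{0,1,2,3,4,5,6,7}}
  P[1] = {{0},{1},{2},{3},{4},{5},{6},{7}}
Fixed point at round 2; 8 class(es).
5∈{5}, 1∈{1}

Answer: NOT BISIMILAR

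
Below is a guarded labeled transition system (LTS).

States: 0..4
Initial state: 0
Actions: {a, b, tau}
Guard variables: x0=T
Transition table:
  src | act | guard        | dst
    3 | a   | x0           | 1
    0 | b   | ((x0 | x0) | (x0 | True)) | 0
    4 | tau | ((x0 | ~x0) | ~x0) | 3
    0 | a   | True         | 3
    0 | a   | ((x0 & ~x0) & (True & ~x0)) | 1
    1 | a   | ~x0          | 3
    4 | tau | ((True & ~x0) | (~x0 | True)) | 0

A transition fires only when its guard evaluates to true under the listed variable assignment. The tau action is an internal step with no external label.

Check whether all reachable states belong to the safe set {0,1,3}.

Allowed set {0,1,3}
Reachable = {0,1,3}
  0: ✓
  1: ✓
  3: ✓

Answer: INVARIANT HOLDS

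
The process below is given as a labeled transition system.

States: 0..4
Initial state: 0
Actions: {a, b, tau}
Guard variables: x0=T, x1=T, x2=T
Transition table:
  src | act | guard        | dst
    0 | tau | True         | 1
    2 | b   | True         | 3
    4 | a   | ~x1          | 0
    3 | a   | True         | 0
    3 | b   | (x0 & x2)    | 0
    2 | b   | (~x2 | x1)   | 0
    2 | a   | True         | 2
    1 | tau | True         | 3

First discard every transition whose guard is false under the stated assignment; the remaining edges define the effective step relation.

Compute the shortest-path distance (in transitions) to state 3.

BFS to 3:
  depth 0: {0}
  depth 1: {1}
  depth 2: {3}
3 enters at depth 2; path tau·tau

Answer: 2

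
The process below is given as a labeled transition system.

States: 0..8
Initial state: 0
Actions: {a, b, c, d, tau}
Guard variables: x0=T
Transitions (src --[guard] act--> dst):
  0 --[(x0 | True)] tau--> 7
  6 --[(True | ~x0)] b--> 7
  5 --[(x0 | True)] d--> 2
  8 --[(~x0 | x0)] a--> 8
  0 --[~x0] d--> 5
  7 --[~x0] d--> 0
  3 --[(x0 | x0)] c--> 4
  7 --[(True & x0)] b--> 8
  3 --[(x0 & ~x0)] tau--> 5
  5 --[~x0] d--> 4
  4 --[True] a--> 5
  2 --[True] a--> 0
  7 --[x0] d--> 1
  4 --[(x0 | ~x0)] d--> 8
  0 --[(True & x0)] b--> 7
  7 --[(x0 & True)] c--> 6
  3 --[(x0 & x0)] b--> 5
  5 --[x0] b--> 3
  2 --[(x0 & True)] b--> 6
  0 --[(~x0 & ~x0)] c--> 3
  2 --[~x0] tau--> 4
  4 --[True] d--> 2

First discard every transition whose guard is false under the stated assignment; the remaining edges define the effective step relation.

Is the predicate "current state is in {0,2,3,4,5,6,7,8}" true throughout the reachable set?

Answer: INVARIANT VIOLATED at state 1

Trace:
Allowed set {0,2,3,4,5,6,7,8}
Reachable = {0,1,6,7,8}
  0: ✓
  1: ✗ unsafe
  6: ✓
  7: ✓
  8: ✓
counterexample path to 1: tau·d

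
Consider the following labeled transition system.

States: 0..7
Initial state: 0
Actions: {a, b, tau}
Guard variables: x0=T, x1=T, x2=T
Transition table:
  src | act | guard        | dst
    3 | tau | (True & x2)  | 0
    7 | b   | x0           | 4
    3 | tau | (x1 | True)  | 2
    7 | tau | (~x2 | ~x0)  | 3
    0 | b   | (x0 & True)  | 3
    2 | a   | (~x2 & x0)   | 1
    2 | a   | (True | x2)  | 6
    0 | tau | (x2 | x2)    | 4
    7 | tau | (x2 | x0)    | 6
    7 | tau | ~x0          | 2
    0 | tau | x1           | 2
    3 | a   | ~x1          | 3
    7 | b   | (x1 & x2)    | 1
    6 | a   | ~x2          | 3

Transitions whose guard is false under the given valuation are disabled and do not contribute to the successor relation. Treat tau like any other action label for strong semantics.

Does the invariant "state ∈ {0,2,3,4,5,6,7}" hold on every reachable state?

Answer: INVARIANT HOLDS

Trace:
Allowed set {0,2,3,4,5,6,7}
Reachable = {0,2,3,4,6}
  0: ok
  2: ok
  3: ok
  4: ok
  6: ok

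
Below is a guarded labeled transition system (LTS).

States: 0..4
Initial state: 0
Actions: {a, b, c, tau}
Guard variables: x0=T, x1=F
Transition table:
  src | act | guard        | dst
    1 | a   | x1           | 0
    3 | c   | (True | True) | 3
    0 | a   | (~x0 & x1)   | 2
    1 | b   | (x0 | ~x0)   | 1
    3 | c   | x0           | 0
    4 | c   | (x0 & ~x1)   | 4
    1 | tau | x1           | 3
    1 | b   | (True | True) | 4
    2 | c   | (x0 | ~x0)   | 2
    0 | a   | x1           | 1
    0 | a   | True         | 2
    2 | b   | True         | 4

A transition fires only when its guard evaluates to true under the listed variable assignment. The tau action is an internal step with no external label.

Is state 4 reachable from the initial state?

Answer: REACHABLE

Trace:
8 transition(s) survive guard evaluation.
L0 = {0}
L1 = {2}  total {0,2}
L2 = {4}  total {0,2,4}
R = {0,2,4}
witness 4: a·b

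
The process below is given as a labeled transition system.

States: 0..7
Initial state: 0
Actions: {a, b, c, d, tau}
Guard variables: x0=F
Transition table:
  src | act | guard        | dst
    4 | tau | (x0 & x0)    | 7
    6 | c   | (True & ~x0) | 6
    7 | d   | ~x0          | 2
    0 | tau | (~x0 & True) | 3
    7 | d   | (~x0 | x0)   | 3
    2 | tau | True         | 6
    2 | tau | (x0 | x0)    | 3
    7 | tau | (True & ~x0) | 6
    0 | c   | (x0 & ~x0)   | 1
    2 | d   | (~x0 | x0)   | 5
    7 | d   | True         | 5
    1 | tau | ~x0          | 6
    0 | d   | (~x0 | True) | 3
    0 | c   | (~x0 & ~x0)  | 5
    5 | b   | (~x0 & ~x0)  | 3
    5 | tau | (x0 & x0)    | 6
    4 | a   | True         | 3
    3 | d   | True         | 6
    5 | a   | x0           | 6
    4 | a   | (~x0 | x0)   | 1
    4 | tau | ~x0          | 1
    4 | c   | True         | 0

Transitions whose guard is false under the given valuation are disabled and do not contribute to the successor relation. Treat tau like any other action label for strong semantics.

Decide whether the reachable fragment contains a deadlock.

R = {0,3,5,6}
  0: c→5  d→3  tau→3  [3 out]
  3: d→6  [1 out]
  5: b→3  [1 out]
  6: c→6  [1 out]

Answer: DEADLOCK-FREE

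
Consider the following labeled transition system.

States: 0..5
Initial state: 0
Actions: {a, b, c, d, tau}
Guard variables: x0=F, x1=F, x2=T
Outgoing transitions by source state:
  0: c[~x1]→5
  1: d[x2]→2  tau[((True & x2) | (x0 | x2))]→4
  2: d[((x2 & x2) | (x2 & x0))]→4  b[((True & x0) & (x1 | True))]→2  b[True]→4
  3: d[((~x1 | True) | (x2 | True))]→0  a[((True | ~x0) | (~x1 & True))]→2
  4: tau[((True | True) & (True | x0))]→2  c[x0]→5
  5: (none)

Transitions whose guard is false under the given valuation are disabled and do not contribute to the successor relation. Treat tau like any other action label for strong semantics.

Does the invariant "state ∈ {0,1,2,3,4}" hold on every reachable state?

Answer: INVARIANT VIOLATED at state 5

Trace:
Inv-set: {0,1,2,3,4}
R = {0,5}
  0: ✓
  5: VIOLATES
witness against invariant: c → 5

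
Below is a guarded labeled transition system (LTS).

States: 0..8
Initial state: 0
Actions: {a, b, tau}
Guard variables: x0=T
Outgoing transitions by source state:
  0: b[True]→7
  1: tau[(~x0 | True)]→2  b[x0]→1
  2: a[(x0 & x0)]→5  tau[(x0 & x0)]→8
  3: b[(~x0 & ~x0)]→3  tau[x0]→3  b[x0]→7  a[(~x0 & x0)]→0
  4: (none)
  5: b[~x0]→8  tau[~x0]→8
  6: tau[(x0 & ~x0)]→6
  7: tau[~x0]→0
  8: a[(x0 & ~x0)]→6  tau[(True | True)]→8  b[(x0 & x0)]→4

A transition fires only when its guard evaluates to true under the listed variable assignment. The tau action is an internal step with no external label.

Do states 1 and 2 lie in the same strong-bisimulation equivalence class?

Compute ~ classes (split until stable):
  π0 = {{0,1,2,3,4,5,6,7,8}}
  π1 = {{0},{1,3,8},{2},{4,5,6,7}}
  π2 = {{0},{1},{2},{3,8},{4,5,6,7}}
Fixed point at round 3; 5 class(es).
1∈{1}, 2∈{2}

Answer: NOT BISIMILAR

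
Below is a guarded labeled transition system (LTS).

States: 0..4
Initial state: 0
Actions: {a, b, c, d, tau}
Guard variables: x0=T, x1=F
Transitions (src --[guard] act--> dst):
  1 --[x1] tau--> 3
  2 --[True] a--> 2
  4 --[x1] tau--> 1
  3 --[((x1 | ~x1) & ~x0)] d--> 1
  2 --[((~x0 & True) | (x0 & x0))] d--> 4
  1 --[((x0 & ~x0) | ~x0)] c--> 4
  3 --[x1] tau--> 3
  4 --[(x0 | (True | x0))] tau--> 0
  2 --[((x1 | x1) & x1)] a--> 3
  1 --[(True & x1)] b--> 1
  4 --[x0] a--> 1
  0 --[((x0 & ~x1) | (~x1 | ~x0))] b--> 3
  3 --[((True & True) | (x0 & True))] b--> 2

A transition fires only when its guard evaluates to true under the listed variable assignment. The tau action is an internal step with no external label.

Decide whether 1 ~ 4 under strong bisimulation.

Refine partition for ~:
  P[0] = {{0,1,2,3,4}}
  P[1] = {{0,3},{1},{2},{4}}
  P[2] = {{0},{1},{2},{3},{4}}
Fixed point at round 3; 5 class(es).
[1]={1}  [4]={4}

Answer: NOT BISIMILAR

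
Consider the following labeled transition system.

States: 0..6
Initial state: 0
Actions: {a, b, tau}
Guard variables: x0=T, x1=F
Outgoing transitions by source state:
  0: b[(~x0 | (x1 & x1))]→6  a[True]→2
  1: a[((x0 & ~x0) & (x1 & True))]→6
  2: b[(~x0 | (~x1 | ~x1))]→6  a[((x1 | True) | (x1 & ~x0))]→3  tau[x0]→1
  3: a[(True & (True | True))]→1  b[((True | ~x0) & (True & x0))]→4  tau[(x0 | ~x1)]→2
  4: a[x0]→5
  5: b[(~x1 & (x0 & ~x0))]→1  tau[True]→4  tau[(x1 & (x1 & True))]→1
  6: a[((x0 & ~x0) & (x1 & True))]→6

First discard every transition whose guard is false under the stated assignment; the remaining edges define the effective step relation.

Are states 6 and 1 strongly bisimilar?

Bisimulation quotient by refinement:
  P[0] = {{0,1,2,3,4,5,6}}
  P[1] = {{0,4},{1,6},{2,3},{5}}
  P[2] = {{0},{1,6},{2},{3},{4},{5}}
Fixed point at round 3; 6 class(es).
6∈{1,6}, 1∈{1,6}

Answer: BISIMILAR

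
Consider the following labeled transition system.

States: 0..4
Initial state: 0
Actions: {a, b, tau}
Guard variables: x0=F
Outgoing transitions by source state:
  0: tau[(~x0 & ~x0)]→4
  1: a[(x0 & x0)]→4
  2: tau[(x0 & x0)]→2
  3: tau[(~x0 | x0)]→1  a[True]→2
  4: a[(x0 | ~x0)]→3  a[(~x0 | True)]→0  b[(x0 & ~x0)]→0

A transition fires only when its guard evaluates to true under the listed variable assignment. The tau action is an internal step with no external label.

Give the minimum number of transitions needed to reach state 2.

Breadth-first toward 2:
  L0 = {0}
  L1 = {4}
  L2 = {3}
  L3 = {1,2}
first hit 2 at d=3 via tau·a·a

Answer: 3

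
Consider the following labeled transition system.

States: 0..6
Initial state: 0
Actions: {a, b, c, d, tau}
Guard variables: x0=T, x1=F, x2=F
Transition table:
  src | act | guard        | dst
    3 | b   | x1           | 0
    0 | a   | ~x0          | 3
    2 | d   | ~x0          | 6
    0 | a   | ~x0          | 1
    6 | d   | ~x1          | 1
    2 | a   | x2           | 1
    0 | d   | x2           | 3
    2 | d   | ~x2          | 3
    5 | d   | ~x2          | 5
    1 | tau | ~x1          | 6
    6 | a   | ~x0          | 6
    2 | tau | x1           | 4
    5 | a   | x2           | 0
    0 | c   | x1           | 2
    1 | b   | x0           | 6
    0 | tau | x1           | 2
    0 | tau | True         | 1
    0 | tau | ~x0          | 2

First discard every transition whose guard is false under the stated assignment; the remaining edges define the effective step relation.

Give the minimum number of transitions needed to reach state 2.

Answer: UNREACHABLE

Working:
Breadth-first toward 2:
  depth 0: {0}
  depth 1: {1}
  depth 2: {6}
2 never appears.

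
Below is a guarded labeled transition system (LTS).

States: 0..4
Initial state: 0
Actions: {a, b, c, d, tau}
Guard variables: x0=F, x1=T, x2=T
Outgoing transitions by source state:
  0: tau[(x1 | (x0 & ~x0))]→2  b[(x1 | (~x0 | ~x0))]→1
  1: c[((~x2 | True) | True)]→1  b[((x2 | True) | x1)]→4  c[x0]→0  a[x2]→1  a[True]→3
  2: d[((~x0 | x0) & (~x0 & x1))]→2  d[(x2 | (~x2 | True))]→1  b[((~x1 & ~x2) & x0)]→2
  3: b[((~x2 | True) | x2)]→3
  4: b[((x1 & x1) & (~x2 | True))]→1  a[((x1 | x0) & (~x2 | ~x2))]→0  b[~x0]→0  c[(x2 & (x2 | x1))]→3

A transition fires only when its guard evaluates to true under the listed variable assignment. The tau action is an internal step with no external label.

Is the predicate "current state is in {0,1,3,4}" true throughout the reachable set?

Inv-set: {0,1,3,4}
Reachable = {0,1,2,3,4}
  0: safe
  1: safe
  2: ✗ unsafe
  3: safe
  4: safe
witness against invariant: tau → 2

Answer: INVARIANT VIOLATED at state 2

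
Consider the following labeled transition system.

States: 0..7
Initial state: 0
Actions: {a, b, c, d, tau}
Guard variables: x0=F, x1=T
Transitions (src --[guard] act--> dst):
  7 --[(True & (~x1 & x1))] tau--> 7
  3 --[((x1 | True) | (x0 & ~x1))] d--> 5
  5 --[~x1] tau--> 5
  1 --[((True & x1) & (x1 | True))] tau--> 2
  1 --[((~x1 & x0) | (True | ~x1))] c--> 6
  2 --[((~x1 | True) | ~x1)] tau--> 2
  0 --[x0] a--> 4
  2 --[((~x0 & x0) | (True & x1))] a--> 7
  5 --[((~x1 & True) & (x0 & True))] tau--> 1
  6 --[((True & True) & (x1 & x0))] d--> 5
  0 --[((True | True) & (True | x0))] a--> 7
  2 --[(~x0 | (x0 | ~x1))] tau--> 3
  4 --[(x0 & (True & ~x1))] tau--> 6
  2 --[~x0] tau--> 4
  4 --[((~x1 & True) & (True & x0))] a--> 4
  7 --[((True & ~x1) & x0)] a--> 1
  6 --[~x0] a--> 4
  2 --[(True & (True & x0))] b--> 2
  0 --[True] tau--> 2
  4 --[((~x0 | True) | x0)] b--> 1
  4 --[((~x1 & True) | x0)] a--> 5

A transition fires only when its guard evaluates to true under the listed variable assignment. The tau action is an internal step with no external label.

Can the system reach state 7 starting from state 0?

Answer: REACHABLE

Analysis:
After dropping false guards: 11 live edges.
L0 = {0}
L1 = {2,7}  now seen {0,2,7}
L2 = {3,4}  now seen {0,2,3,4,7}
L3 = {1,5}  now seen {0,1,2,3,4,5,7}
L4 = {6}  now seen {0,1,2,3,4,5,6,7}
Reach set: {0,1,2,3,4,5,6,7}
witness 7: a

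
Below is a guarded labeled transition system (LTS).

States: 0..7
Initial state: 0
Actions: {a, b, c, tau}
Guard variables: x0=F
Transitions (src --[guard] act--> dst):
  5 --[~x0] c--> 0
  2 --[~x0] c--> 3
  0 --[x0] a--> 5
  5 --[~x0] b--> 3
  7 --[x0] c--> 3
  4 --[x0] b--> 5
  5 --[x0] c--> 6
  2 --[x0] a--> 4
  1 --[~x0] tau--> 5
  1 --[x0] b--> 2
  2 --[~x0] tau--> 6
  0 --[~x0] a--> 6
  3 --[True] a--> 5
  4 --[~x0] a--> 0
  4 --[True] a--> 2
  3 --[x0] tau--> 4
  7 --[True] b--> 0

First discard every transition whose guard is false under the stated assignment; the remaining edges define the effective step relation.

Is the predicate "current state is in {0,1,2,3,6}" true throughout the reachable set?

Answer: INVARIANT HOLDS

Analysis:
Allowed set {0,1,2,3,6}
Reach set: {0,6}
  0: ✓
  6: ✓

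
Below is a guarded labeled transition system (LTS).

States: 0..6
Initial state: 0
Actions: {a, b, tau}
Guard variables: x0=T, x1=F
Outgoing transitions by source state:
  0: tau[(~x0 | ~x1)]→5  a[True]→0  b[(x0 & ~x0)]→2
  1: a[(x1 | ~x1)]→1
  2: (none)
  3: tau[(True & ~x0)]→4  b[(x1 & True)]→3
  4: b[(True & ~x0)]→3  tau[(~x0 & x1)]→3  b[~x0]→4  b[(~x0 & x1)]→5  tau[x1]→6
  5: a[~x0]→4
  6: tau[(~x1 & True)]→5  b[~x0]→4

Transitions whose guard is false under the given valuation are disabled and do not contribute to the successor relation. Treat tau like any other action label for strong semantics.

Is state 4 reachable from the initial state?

4 transition(s) survive guard evaluation.
L0 = {0}
L1 = {5}  cumulative {0,5}
R = {0,5}

Answer: UNREACHABLE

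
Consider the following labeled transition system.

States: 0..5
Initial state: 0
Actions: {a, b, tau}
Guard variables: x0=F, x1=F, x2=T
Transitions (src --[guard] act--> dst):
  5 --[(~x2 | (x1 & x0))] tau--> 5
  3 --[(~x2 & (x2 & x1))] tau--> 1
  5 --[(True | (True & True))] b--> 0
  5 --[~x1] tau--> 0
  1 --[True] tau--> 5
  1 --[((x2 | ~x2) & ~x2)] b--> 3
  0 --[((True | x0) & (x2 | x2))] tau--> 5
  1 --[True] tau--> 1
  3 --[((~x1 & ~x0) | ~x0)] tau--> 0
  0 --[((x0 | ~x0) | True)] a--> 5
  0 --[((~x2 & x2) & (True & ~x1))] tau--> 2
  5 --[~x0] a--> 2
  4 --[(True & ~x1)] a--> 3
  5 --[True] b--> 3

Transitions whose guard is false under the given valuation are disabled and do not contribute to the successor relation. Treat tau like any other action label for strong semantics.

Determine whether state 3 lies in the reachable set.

After dropping false guards: 10 live edges.
L0 = {0}
L1 = {5}  total {0,5}
L2 = {2,3}  total {0,2,3,5}
Reachable = {0,2,3,5}
witness 3: tau·b

Answer: REACHABLE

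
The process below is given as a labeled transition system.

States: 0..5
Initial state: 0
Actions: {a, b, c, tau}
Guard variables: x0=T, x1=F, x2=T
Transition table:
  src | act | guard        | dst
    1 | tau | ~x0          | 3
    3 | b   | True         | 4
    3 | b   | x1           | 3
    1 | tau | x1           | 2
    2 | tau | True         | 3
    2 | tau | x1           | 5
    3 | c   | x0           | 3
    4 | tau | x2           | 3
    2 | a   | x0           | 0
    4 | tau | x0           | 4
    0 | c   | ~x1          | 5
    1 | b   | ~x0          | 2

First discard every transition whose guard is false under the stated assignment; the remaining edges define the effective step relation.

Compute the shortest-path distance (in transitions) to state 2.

Answer: UNREACHABLE

Trace:
Layered search for 2:
  L0 = {0}
  L1 = {5}
2 never appears.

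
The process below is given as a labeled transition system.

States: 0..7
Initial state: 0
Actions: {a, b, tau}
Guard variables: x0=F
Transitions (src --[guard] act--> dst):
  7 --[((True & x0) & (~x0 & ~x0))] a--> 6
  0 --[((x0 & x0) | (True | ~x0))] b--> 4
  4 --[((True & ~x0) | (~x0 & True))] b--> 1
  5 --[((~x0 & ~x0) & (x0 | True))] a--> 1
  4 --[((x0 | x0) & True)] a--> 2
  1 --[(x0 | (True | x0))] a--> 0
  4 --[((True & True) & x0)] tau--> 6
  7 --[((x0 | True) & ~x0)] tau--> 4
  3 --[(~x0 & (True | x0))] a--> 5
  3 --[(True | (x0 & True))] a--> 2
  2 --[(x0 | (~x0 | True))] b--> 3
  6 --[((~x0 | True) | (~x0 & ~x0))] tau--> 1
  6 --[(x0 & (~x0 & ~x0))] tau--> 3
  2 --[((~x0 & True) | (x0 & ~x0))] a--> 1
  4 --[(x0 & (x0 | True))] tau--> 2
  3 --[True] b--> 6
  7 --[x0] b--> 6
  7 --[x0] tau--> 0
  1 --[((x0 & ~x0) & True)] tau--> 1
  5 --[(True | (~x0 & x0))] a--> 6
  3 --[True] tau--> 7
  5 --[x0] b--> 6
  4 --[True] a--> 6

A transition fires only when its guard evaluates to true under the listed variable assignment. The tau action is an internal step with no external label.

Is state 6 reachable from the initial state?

After dropping false guards: 14 live edges.
L0 = {0}
L1 = {4}  cumulative {0,4}
L2 = {1,6}  cumulative {0,1,4,6}
Reach set: {0,1,4,6}
Path to 6: b·a

Answer: REACHABLE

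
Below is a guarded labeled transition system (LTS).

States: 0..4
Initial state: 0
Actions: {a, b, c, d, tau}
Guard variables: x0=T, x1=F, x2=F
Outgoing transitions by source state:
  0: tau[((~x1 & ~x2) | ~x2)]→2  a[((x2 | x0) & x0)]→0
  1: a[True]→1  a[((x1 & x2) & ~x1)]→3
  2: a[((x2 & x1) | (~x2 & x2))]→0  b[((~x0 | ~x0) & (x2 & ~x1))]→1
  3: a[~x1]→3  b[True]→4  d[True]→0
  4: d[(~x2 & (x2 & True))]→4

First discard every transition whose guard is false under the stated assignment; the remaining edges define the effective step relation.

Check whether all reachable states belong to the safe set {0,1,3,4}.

Answer: INVARIANT VIOLATED at state 2

Analysis:
Safe = {0,1,3,4}
Reachable = {0,2}
  0: ✓
  2: outside
witness against invariant: tau → 2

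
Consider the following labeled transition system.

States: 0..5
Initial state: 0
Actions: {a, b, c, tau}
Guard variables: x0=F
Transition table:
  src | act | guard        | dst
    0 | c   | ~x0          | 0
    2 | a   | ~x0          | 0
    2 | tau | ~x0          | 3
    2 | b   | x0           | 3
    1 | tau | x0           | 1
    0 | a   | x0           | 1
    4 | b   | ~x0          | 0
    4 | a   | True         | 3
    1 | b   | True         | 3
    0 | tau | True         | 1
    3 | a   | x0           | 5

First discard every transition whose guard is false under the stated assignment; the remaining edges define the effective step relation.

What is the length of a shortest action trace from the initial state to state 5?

Breadth-first toward 5:
  L0 = {0}
  L1 = {1}
  L2 = {3}
5 never appears.

Answer: UNREACHABLE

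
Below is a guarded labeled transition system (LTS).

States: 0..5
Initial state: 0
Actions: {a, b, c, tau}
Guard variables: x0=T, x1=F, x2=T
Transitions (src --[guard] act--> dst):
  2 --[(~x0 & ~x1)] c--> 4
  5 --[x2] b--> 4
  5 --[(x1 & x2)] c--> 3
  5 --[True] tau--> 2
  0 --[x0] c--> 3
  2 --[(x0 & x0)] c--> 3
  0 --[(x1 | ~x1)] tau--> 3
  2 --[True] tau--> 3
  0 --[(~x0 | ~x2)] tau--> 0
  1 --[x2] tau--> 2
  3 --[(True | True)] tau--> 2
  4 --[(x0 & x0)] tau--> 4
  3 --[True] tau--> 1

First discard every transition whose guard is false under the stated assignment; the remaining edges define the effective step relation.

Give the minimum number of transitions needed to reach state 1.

Answer: 2

Analysis:
BFS to 1:
  depth 0: {0}
  depth 1: {3}
  depth 2: {1,2}
1 enters at depth 2; path c·tau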